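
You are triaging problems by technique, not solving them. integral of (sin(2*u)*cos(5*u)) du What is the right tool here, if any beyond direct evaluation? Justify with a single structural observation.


Verdict: a trigonometric identity — the product sin(2*u)*cos(5*u) converts to a sum of single-frequency sinusoids via the product-to-sum identity.


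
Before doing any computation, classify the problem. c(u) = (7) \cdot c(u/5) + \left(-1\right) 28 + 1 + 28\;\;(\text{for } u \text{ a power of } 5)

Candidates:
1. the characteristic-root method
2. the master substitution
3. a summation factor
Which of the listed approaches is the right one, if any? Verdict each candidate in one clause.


Verdict: the master substitution — the argument contracts 5-fold per step: reindex u exponentially and solve the linear recurrence in the new index.
- the characteristic-root method — a divided-index call is not the fixed-shift linear shape that characteristic roots solve.
- the master substitution — yes, a natural case for it.
- a summation factor — the recursion divides its index rather than shifting it — there is no previous-term chain for a summation factor to telescope.


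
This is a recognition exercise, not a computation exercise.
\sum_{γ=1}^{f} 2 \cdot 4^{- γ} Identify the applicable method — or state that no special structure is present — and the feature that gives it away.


Best approach: the geometric series formula — consecutive terms stand in a fixed index-free ratio — the geometric sum formula closes it.


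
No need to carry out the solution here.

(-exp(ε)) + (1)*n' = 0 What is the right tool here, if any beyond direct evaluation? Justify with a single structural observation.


Diagnosis: no special technique — with n absent the equation is not coupled at all: direct integration in ε.


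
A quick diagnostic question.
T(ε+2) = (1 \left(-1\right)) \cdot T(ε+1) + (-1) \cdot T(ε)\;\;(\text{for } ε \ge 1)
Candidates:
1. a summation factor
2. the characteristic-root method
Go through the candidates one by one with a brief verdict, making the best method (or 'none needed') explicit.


Best approach: the characteristic-root method — no index-dependence in the weights and nothing inhomogeneous: classic characteristic-equation setup.
- a summation factor — a summation factor telescopes one-step recursions; this one carries higher-order memory.
- the characteristic-root method — yes, a natural case for it.


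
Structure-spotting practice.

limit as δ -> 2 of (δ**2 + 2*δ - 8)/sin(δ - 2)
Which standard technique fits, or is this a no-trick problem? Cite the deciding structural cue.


Diagnosis: l'Hôpital's rule (0/0) — both numerator and denominator vanish at 2: the genuine 0/0 indeterminate that l'Hôpital exists for. A local series expansion at the point resolves it as well; the rule is the packaged version of that step.


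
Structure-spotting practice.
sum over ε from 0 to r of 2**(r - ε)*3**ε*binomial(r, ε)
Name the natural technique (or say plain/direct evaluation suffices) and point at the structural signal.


Technique: the binomial theorem — binomial coefficients against complementary powers of 3 and 2: recognize the binomial expansion and resum.


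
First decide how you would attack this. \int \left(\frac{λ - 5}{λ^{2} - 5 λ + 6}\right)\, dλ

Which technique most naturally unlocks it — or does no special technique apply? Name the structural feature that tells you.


Diagnosis: partial fractions — a proper rational integrand over the factorable λ^{2} - 5 λ + 6: partial fractions reduce it to elementary pieces.


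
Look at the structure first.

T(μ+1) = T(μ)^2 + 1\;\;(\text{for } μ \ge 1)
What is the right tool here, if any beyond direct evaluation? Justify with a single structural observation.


Technique: no special technique — once the recursion is nonlinear, characteristic roots, master substitutions, and summation factors are all off the table.


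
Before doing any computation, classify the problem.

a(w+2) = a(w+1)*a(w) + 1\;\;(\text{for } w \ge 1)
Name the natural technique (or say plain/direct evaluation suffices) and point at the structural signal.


Verdict: no special technique — the new term depends nonlinearly on the old ones, which disqualifies every superposition-based technique.


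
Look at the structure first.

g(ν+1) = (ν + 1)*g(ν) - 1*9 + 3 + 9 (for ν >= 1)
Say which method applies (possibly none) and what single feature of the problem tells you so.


Best approach: a summation factor — because the multiplier ν + 1 is index-dependent, divide through by its running product and sum the resulting differences.


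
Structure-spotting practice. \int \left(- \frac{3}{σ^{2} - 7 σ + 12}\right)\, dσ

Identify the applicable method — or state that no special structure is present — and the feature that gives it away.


Technique: partial fractions — the bottom factors while the top stays lower-degree — split into simple fractions and integrate piece by piece.


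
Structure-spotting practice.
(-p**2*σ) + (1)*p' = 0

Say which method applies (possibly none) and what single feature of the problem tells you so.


Method: separation of variables — solved for the derivative, the right side splits multiplicatively into a function of each variable alone — divide and integrate each side.


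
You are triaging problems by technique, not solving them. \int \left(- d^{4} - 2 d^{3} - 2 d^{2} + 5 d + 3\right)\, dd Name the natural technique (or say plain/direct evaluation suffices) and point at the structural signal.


Verdict: no special technique — a term-by-term power-rule job in d; no substitution or rearrangement earns its keep here.


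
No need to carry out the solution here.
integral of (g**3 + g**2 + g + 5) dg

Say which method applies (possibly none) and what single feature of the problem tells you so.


Method: no special technique — every term is a constant multiple of a power of g; term-wise power-rule integration needs no preliminary transformation.


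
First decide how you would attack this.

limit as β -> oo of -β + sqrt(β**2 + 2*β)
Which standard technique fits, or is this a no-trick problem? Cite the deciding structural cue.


Best approach: conjugate multiplication — this difference gives up after one conjugate multiplication — the radical structure cancels against its conjugate.


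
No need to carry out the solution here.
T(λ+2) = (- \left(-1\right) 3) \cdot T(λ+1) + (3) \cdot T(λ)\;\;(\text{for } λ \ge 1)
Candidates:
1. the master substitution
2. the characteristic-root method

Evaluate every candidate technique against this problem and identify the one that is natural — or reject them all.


Technique: the characteristic-root method — fixed numeric weights on consecutive terms and no forcing term added: the root method in its home territory.
- the master substitution — the recursion steps by a constant offset, so exponential reindexing is pointless.
- the characteristic-root method: yes, a natural case for it.


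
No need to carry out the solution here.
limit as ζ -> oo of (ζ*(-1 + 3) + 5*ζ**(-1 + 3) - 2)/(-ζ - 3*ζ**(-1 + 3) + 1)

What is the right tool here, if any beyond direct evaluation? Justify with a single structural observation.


Verdict: dominant-term comparison — at large ζ only the top-degree terms survive; compare the leading terms and the limit falls out. Viewed as a single quotient this is an ∞/∞ form — an at-infinity application of l'Hôpital's rule would also resolve it; comparing leading growth reads the answer without differentiating.


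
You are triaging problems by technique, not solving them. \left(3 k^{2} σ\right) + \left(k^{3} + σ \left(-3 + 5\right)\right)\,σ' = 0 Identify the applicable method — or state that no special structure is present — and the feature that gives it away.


Best approach: the exact-equation method — the mixed-partials test passes for 3 k^{2} σ and (k^{3} + σ \left(-3 + 5\right)), so a potential function exists as presented.


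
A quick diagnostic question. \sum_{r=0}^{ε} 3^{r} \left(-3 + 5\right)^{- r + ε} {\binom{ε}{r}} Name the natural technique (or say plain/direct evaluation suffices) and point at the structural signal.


Best approach: the binomial theorem — binomial coefficients against complementary powers of 3 and (-3 + 5): recognize the binomial expansion and resum.


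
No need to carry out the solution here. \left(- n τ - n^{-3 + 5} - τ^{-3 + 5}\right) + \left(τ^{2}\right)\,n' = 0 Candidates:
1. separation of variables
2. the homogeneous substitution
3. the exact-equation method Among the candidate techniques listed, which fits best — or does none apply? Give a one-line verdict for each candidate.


Verdict: the homogeneous substitution — solved for the derivative, the right side is unchanged under scaling τ and n together — it depends only on the ratio n/τ, so substitute a single ratio variable.
- separation of variables: no algebra isolates the independent variable on one side and the unknown on the other.
- the homogeneous substitution — applies; the problem has the shape this method handles.
- the exact-equation method: the mixed partial derivatives differ, so the left side is not a total differential.


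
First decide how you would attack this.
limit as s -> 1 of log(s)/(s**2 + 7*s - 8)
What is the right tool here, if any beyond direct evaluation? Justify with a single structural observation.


Technique: l'Hôpital's rule (0/0) — the 0/0 form at 1 is the signature situation for l'Hôpital's rule. Known elementary limits would finish this too — the rule just bypasses the case analysis.


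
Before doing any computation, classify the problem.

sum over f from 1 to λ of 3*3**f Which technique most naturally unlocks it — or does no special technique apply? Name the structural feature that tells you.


Technique: the geometric series formula — each summand is the previous one scaled by 3; that constant multiplier is itself the geometric structure.


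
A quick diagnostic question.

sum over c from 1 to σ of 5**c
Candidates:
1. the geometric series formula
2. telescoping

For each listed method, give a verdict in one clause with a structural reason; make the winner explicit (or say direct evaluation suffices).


Technique: the geometric series formula — the ratio of consecutive terms is the constant 5, independent of the index — a geometric sum.
- the geometric series formula — applies; the problem has the shape this method handles.
- telescoping — in the displayed form, no term reappears at a neighboring index to cancel against.


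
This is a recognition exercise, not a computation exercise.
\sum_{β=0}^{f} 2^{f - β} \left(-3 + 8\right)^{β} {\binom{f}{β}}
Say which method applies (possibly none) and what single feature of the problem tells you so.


Best approach: the binomial theorem — binomial coefficients against complementary powers of (-3 + 8) and 2: recognize the binomial expansion and resum.


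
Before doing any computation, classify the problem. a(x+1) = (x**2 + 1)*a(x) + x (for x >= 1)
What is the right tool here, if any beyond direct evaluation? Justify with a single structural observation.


Best approach: a summation factor — first-order linear but the coefficient x**2 + 1 moves with the index — divide by the cumulative product and telescope.


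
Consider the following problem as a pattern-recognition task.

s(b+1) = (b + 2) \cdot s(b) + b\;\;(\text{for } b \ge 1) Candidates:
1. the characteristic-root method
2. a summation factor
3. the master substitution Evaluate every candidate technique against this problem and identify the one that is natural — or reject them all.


Method: a summation factor — one step of memory with a weight b + 2 that changes as the index grows — the summation-factor construction is built for this.
- the characteristic-root method: the coefficients change with the index, which the root method cannot absorb.
- a summation factor: a fit — the right tool for this form.
- the master substitution: there is no divide-the-index recursive argument.


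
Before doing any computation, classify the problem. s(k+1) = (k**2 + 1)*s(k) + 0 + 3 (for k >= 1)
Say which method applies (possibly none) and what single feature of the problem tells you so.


Technique: a summation factor — the coefficient k**2 + 1 drifts with the index, so no fixed root exists; normalizing by the cumulative product telescopes it.


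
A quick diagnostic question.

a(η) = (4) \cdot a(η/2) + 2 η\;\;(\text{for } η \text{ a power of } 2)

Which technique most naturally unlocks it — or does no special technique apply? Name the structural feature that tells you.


Best approach: the master substitution — treat m = log base 2 of η as the new clock: one recursion step advances m by one while η scales by 2.


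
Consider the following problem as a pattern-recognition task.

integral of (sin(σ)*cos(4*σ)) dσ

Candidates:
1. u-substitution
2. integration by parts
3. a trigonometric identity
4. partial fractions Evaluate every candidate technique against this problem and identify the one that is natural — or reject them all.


Method: a trigonometric identity — two sinusoids at different rates multiply in sin(σ)*cos(4*σ); the product-to-sum identity uncouples them.
- u-substitution — no subexpression of the integrand serves as a whole-integral substitution inner — individual terms may offer their own, but none carries its derivative as a factor of the full integrand; a working change of variable would have to be constructed from outside the expression.
- integration by parts: not the fit here: there is no polynomial factor to ladder down — parts can still close the trigonometric product by recursion, though the identity rewrite is the direct route.
- a trigonometric identity: yes, a natural case for it.
- partial fractions: there is no rational-function structure to decompose.


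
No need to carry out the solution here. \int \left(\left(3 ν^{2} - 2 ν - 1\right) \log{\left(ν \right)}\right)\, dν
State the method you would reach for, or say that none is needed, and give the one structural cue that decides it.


Diagnosis: integration by parts — \log{\left(ν \right)} blocks direct integration but differentiates to something rational — parts with the polynomial factor 3 ν^{2} - 2 ν - 1 as dv.


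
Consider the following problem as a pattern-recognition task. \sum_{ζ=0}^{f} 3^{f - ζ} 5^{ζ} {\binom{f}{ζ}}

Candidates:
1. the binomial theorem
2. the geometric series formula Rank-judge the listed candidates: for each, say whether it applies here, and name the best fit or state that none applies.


Diagnosis: the binomial theorem — binomial coefficients against complementary powers of 5 and 3: recognize the binomial expansion and resum.
- the binomial theorem — yes — fits the structure here.
- the geometric series formula: the ratio of consecutive terms depends on the index.


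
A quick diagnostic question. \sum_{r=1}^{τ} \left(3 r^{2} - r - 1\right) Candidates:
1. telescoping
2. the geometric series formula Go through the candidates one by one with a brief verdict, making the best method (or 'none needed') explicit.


Best approach: no special technique — the summand is a plain polynomial in r (expanding first if it arrives factored); standard power-sum formulas evaluate it term by term.
- telescoping — the summand is not presented as a shifted difference — a telescoping rewrite may exist, but the displayed structure does not offer one.
- the geometric series formula — consecutive terms are not related by a fixed multiplier.


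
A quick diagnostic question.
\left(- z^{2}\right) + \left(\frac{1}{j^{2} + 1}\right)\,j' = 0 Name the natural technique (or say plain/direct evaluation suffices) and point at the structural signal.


Technique: separation of variables — the derivative equals a pure function of z (namely z^{2}) times a pure function of j (namely j^{2} + 1); divide and integrate each side. The cross-partial test also passes here (vacuously, each side single-variable); the potential-function route would work, separation is simply more immediate.


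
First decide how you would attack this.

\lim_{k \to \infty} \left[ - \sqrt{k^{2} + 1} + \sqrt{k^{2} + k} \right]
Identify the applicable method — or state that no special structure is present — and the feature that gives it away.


Technique: conjugate multiplication — this difference gives up after one conjugate multiplication — the radical structure cancels against its conjugate.


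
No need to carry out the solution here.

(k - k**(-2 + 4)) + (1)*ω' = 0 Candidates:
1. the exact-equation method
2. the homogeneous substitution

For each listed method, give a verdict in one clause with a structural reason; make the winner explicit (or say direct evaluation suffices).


Best approach: no special technique — solved for the derivative, ω never appears on the right — this is a direct integration in k, not a differential-equations problem at heart.
- the exact-equation method: no dependence on the unknown anywhere: exactness is a label without content here.
- the homogeneous substitution — the slope changes under joint rescaling, failing the degree-zero test.


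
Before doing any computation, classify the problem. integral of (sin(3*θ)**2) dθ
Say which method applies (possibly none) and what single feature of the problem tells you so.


Diagnosis: a trigonometric identity — an even power like sin(3*θ)**2 flattens under the half-angle identity into first-degree cosines you can integrate directly.


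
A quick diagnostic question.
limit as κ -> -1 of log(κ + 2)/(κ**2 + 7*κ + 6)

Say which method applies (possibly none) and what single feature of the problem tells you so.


Method: l'Hôpital's rule (0/0) — plug in -1: top and bottom both hit zero, so differentiate each and retry. A first-order expansion at the point is an equally standard path; the rule packages it.


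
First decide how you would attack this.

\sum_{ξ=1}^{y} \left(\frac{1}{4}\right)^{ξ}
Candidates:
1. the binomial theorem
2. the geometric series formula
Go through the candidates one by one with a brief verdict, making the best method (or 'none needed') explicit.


Verdict: the geometric series formula — the ratio of consecutive terms is the constant \frac{1}{4}, independent of the index — a geometric sum.
- the binomial theorem: the terms do not reassemble into a binomial power.
- the geometric series formula — a fit — the right tool for this form.


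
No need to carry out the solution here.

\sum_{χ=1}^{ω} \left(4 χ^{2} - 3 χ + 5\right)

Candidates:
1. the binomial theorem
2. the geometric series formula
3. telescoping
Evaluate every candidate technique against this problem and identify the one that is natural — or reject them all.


Diagnosis: no special technique — the sum is polynomial through and through; closed forms for each power of χ finish it directly.
- the binomial theorem — the summand does not match any term pattern of an expanded binomial power.
- the geometric series formula: the term-to-term ratio drifts with the index — the one thing the geometric formula cannot absorb.
- telescoping — neither a shifted-difference shape nor integer-spaced poles are present.


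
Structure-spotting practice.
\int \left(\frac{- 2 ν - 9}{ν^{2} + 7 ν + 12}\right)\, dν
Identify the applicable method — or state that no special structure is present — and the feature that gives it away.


Technique: partial fractions — break ν^{2} + 7 ν + 12 into its roots and the integral splits into logarithm-sized bites.


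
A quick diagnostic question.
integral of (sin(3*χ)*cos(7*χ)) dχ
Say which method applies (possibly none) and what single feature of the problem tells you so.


Method: a trigonometric identity — two sinusoids at different rates multiply in sin(3*χ)*cos(7*χ); the product-to-sum identity uncouples them.


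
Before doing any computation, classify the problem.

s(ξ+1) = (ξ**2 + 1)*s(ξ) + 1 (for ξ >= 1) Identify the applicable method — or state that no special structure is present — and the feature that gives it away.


Best approach: a summation factor — because the multiplier ξ**2 + 1 is index-dependent, divide through by its running product and sum the resulting differences.


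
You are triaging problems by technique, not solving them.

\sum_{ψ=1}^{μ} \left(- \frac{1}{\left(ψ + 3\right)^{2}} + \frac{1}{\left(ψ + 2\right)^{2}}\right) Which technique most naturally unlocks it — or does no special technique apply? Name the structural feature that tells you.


Method: telescoping — write out three consecutive terms and watch the interior cancel: the advanced copy one term subtracts reappears as the very next term's leading piece, pair after pair.


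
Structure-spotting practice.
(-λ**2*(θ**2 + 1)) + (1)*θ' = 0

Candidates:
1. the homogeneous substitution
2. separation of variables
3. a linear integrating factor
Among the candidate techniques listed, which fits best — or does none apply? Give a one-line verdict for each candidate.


Technique: separation of variables — the derivative equals a pure function of λ (namely λ**2) times a pure function of θ (namely θ**2 + 1); divide and integrate each side.
- the homogeneous substitution — the slope is not a function of the ratio of the variables alone.
- separation of variables: yes — fits the structure here.
- a linear integrating factor: the unknown enters nonlinearly (through a power, a denominator, or a transcendental function), which the linear integrating-factor recipe cannot absorb as-is — any repair would come from a preliminary substitution, not the factor.


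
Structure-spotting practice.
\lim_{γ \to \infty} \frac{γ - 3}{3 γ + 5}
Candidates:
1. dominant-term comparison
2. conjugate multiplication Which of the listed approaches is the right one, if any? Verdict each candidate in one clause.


Method: dominant-term comparison — growth-rate triage: the leading powers of γ decide the limit, everything else is noise.
- dominant-term comparison — yes, a natural case for it.
- conjugate multiplication — there are no radicals in tension whose conjugate would simplify matters.


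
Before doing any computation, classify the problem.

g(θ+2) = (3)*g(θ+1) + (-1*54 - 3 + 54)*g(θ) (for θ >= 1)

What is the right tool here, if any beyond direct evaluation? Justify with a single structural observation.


Method: the characteristic-root method — this is the constant-coefficient homogeneous case — the whole solution in θ reduces to a polynomial's roots.


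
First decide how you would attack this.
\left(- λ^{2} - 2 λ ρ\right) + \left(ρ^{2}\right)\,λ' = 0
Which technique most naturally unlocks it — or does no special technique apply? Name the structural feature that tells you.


Best approach: the homogeneous substitution — the slope's numerator and denominator have matching total degree, so it depends only on λ/ρ and the ratio substitution collapses it. A Bernoulli substitution is a fair alternative on this equation directly; the homogeneous reading takes it as given.


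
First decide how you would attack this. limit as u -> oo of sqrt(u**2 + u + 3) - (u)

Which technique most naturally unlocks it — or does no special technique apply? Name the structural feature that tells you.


Best approach: conjugate multiplication — infinity minus infinity with a radical in play — multiply by the conjugate so the divergences of sqrt(u**2 + u + 3) and u annihilate.


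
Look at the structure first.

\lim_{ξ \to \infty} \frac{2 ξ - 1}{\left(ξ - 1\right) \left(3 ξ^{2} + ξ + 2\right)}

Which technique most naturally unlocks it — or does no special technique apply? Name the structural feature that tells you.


Diagnosis: dominant-term comparison — as ξ grows, only the highest-degree terms matter — compare leading terms and read the limit off. l'Hôpital's at-infinity variant applies to the expression viewed as a single quotient; the leading-term comparison is the direct route.


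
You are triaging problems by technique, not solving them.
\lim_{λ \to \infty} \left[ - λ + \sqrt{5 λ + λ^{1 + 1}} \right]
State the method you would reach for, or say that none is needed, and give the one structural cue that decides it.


Diagnosis: conjugate multiplication — infinity minus infinity with a radical in play — multiply by the conjugate so the divergences of \sqrt{5 λ + λ^{1 + 1}} and λ annihilate.


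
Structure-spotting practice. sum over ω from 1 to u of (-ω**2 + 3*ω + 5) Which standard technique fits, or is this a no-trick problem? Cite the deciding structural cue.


Best approach: no special technique — the sum is polynomial through and through; closed forms for each power of ω finish it directly.


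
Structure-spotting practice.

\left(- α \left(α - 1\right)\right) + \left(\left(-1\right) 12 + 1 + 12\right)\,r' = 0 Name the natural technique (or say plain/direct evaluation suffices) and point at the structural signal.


Diagnosis: no special technique — solved for the derivative, no r appears — this is antidifferentiation in α wearing ODE clothing.


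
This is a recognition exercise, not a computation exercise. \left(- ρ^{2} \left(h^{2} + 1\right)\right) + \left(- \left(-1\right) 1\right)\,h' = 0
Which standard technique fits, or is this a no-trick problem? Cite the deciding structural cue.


Verdict: separation of variables — one side of the product carries the independent variable, the other the unknown — the textbook separation shape.


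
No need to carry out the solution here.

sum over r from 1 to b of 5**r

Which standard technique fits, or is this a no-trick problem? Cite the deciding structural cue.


Diagnosis: the geometric series formula — consecutive terms stand in a fixed index-free ratio — the geometric sum formula closes it.


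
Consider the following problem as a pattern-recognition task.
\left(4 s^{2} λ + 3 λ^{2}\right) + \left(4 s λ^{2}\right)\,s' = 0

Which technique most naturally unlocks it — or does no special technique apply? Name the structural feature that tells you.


Method: the exact-equation method — the cross partial derivatives of 4 s^{2} λ + 3 λ^{2} and 4 s λ^{2} agree, so the left side is the total differential of one potential in λ and s.


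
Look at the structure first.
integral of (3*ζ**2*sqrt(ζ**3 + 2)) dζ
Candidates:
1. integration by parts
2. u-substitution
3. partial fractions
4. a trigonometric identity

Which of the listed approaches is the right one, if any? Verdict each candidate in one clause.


Technique: u-substitution — viewed as a product, the integrand is a composition evaluated at ζ**3 + 2 times (a constant multiple of) that inner expression's derivative, so u = ζ**3 + 2 makes it elementary.
- integration by parts: the non-polynomial partner is not one of the parts kernels — exp, sine, or cosine with a degree-1 argument, or a logarithm.
- u-substitution: yes — fits the structure here.
- partial fractions — there is no rational-function structure to decompose.
- a trigonometric identity: no sine or cosine appears, so there is nothing for a trigonometric identity to act on.


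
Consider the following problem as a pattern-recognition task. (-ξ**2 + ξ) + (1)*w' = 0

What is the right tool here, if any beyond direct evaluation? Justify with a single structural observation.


Technique: no special technique — the slope is a pure function of ξ; integrate both sides and be done.


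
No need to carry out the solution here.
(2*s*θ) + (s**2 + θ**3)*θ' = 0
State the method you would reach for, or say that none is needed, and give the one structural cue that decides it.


Verdict: the exact-equation method — check exactness first: here it holds (2*s*θ, s**2 + θ**3 have matching cross partials), so no integrating factor is needed.


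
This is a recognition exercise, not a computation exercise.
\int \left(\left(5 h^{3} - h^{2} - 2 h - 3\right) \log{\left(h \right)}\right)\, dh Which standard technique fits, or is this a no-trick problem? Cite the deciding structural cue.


Verdict: integration by parts — take \log{\left(h \right)} as the piece to differentiate: what remains is a power-rule integral in disguise.


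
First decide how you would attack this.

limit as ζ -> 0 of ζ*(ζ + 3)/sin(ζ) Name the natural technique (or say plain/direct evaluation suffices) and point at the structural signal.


Method: l'Hôpital's rule (0/0) — both numerator and denominator vanish at 0: the genuine 0/0 indeterminate that l'Hôpital exists for. Known elementary limits would finish this too — the rule just bypasses the case analysis.


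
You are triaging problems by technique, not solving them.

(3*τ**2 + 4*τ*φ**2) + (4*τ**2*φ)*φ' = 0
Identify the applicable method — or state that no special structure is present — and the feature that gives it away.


Technique: the exact-equation method — 3*τ**2 + 4*τ*φ**2 and 4*τ**2*φ pass the exactness check on the nose, so no integrating factor in τ or φ is needed at all.


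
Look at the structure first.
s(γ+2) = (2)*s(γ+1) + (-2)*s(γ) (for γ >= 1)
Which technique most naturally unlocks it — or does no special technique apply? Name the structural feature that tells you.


Technique: the characteristic-root method — fixed numeric weights on consecutive terms and no forcing term added: the root method in its home territory.


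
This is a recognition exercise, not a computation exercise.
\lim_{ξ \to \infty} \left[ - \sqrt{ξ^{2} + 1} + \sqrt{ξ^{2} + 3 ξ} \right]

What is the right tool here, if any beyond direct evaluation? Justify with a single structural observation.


Technique: conjugate multiplication — turning the difference into a conjugate-rationalized ratio makes the limit readable.


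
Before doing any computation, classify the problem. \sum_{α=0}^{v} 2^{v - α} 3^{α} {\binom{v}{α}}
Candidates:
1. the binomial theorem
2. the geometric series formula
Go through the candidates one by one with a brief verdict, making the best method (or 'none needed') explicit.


Technique: the binomial theorem — the summand is term α of a binomial expansion in 3 and 2; the whole sum is a single power.
- the binomial theorem — yes — fits the structure here.
- the geometric series formula: consecutive terms are not related by a fixed multiplier.


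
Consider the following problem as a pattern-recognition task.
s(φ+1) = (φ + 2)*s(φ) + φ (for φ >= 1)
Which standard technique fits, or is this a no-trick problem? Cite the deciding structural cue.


Best approach: a summation factor — one-term recursion with variable weight φ + 2 is solved by product normalization, not by root-finding.


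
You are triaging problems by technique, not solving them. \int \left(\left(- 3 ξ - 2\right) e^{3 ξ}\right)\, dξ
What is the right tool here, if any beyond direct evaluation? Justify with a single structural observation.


Best approach: integration by parts — the integrand splits as - 3 ξ - 2 times e^{3 ξ} — repeatedly differentiating the polynomial part kills it, which is the parts ladder.


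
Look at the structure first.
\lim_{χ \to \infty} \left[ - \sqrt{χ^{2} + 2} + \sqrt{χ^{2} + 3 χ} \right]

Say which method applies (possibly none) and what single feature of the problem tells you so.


Technique: conjugate multiplication — the ∞ − ∞ radical form is the exact trigger for the conjugate maneuver.


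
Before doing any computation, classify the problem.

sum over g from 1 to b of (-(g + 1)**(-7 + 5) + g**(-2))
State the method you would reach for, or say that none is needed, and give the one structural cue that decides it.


Method: telescoping — spot the paired structure — each term adds g**(-2) and subtracts its successor value, which the next term restores: the definition of a telescoping chain.


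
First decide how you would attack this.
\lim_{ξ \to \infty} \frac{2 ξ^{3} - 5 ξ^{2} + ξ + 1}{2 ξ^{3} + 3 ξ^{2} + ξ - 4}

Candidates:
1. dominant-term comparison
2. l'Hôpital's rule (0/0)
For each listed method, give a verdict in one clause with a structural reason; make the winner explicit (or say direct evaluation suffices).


Verdict: dominant-term comparison — divide through by the highest power of ξ; every lower-order term dies and the dominant terms decide the limit.
- dominant-term comparison: a fit — the right tool for this form.
- l'Hôpital's rule (0/0): no 0/0 form appears: written as one quotient, top and bottom both grow without bound, and the ratio is decided by their leading terms.


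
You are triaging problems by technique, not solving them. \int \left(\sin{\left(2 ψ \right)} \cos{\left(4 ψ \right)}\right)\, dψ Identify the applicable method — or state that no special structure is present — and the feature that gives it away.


Technique: a trigonometric identity — \sin{\left(2 ψ \right)} \cos{\left(4 ψ \right)} mixes two frequencies; the product-to-sum identity splits it into single-frequency sinusoids.


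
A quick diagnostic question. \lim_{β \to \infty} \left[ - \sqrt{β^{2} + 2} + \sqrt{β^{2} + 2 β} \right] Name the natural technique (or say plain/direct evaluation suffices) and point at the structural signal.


Diagnosis: conjugate multiplication — this difference gives up after one conjugate multiplication — the radical structure cancels against its conjugate.


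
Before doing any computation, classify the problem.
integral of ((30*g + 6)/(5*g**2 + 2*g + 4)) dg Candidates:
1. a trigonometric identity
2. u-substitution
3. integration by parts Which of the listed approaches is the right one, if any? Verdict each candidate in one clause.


Best approach: u-substitution — structure check: outer function, inner expression 5*g**2 + 2*g + 4, inner derivative as a factor — the classic u = 5*g**2 + 2*g + 4 pattern.
- a trigonometric identity: there is no trigonometric structure at all — the integrand carries no sine or cosine to rewrite.
- u-substitution — yes, a natural case for it.
- integration by parts — no split into a nonconstant polynomial times one of the standard kernels — exp, sine, or cosine of a linear argument, or a logarithm — applies here.


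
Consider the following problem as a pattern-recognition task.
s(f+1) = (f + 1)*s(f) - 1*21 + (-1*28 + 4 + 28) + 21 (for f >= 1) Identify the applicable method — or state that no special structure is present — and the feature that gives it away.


Verdict: a summation factor — rescale the sequence by the product of the weights f + 1 so far — the recurrence collapses to a plain running sum.


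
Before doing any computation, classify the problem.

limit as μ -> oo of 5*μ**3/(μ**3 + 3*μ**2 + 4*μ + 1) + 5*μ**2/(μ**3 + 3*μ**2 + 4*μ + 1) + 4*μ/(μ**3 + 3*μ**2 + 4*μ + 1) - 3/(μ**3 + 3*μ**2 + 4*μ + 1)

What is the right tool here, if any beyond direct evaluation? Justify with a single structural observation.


Best approach: dominant-term comparison — divide through by the highest power of μ; every lower-order term dies and the dominant terms decide the limit. l'Hôpital's at-infinity variant applies to the expression viewed as a single quotient; the leading-term comparison is the direct route.


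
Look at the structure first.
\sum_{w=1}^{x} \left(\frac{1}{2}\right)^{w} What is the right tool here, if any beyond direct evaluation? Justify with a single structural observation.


Method: the geometric series formula — each summand is the previous one scaled by \frac{1}{2}; that constant multiplier is itself the geometric structure.


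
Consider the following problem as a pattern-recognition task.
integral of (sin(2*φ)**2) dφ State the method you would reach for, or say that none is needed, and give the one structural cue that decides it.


Best approach: a trigonometric identity — sin(2*φ)**2 calls for power reduction: rewrite via double angles before any antiderivative is attempted.


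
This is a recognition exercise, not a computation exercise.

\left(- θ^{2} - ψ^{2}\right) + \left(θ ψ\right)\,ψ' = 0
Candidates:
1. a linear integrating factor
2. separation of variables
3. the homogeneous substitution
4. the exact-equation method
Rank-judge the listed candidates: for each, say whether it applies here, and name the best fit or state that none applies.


Technique: the homogeneous substitution — scaling θ and ψ together leaves the slope fixed — it depends only on ψ/θ, so substitute the ratio. A Bernoulli substitution is a fair alternative on this equation directly; the homogeneous reading takes it as given.
- a linear integrating factor — the unknown enters nonlinearly (through a power, a denominator, or a transcendental function), which the linear integrating-factor recipe cannot absorb as-is — any repair would come from a preliminary substitution, not the factor.
- separation of variables — the two dependences do not factor apart.
- the homogeneous substitution: yes, a natural case for it.
- the exact-equation method: the cross partial derivatives disagree, so no single potential exists.


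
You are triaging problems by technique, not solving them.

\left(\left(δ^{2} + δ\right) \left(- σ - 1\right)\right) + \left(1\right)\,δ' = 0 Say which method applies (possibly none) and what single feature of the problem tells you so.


Verdict: separation of variables — all dependence on the two variables factors apart, the defining separable shape. A Bernoulli rewrite would carry it as the equation stands — separating the variables needs no rearrangement either.


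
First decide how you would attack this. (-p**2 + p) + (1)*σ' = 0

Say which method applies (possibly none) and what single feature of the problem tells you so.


Method: no special technique — the slope is a pure function of p; integrate both sides and be done.


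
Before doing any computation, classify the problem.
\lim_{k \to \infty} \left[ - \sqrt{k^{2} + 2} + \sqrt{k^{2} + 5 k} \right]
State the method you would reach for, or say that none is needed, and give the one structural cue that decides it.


Method: conjugate multiplication — an infinity-minus-infinity difference with a surviving radical — multiply by the conjugate to cancel the divergence.


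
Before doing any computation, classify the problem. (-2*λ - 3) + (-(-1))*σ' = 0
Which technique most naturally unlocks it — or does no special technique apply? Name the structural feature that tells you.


Diagnosis: no special technique — solved for the derivative, no σ appears — this is antidifferentiation in λ wearing ODE clothing.


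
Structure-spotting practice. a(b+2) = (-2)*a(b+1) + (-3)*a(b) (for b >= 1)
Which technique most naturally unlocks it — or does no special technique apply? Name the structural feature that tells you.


Verdict: the characteristic-root method — constant coefficients and linearity mean the ansatz r^b reduces it to solving the characteristic polynomial.


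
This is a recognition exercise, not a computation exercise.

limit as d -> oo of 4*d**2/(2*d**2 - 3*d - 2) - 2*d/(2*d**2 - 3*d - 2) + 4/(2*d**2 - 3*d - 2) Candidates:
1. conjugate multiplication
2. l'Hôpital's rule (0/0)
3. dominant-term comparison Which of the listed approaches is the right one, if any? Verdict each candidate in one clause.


Diagnosis: dominant-term comparison — growth-rate triage: the leading powers of d decide the limit, everything else is noise.
- conjugate multiplication — the conjugate move applies to radical differences, which this is not.
- l'Hôpital's rule (0/0): as a single quotient the expression runs to ∞/∞ at the limit point — an at-infinity form of the rule would apply, though the leading-growth comparison is the direct reading.
- dominant-term comparison: a fit — the right tool for this form.
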